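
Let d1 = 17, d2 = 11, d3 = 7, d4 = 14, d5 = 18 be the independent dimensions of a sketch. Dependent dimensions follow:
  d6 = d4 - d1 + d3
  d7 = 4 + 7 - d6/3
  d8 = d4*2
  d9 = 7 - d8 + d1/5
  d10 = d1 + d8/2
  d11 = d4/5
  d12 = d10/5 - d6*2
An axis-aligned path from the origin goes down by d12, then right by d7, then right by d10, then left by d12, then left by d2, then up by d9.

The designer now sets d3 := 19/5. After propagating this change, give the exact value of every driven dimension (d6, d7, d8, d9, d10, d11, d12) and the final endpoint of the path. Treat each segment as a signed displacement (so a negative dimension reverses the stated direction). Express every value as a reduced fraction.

d6 = 4/5
d7 = 161/15
d8 = 28
d9 = -88/5
d10 = 31
d11 = 14/5
d12 = 23/5
endpoint = (392/15, -111/5)

Apply edit: d3 := 19/5
  d6 = d4 - d1 + d3 = 4/5
  d7 = 4 + 7 - d6/3 = 161/15
  d8 = d4*2 = 28
  d9 = 7 - d8 + d1/5 = -88/5
  d10 = d1 + d8/2 = 31
  d11 = d4/5 = 14/5
  d12 = d10/5 - d6*2 = 23/5
Walk from origin (0, 0):
  seg 1: down by d12 = 23/5 → (0, -23/5)
  seg 2: right by d7 = 161/15 → (161/15, -23/5)
  seg 3: right by d10 = 31 → (626/15, -23/5)
  seg 4: left by d12 = 23/5 → (557/15, -23/5)
  seg 5: left by d2 = 11 → (392/15, -23/5)
  seg 6: up by d9 = -88/5 → (392/15, -111/5)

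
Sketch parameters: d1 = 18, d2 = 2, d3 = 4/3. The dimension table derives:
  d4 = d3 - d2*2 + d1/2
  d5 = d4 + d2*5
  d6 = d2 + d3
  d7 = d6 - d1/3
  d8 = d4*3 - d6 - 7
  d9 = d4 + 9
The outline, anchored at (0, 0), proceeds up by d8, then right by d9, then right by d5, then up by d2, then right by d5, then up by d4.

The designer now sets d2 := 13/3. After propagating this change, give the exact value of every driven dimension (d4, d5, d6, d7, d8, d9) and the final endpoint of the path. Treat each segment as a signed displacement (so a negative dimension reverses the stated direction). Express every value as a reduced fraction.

Apply edit: d2 := 13/3
  d4 = d3 - d2*2 + d1/2 = 5/3
  d5 = d4 + d2*5 = 70/3
  d6 = d2 + d3 = 17/3
  d7 = d6 - d1/3 = -1/3
  d8 = d4*3 - d6 - 7 = -23/3
  d9 = d4 + 9 = 32/3
Walk from origin (0, 0):
  seg 1: up by d8 = -23/3 → (0, -23/3)
  seg 2: right by d9 = 32/3 → (32/3, -23/3)
  seg 3: right by d5 = 70/3 → (34, -23/3)
  seg 4: up by d2 = 13/3 → (34, -10/3)
  seg 5: right by d5 = 70/3 → (172/3, -10/3)
  seg 6: up by d4 = 5/3 → (172/3, -5/3)

d4 = 5/3
d5 = 70/3
d6 = 17/3
d7 = -1/3
d8 = -23/3
d9 = 32/3
endpoint = (172/3, -5/3)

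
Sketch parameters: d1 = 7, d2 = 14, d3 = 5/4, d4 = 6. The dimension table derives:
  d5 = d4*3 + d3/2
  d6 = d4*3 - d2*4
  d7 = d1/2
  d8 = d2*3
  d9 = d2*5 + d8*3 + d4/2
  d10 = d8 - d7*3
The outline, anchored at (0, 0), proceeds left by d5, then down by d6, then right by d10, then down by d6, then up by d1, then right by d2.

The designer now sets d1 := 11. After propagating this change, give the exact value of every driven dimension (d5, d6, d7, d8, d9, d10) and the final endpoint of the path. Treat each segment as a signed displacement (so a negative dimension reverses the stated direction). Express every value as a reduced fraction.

Apply edit: d1 := 11
  d5 = d4*3 + d3/2 = 149/8
  d6 = d4*3 - d2*4 = -38
  d7 = d1/2 = 11/2
  d8 = d2*3 = 42
  d9 = d2*5 + d8*3 + d4/2 = 199
  d10 = d8 - d7*3 = 51/2
Walk from origin (0, 0):
  seg 1: left by d5 = 149/8 → (-149/8, 0)
  seg 2: down by d6 = -38 → (-149/8, 38)
  seg 3: right by d10 = 51/2 → (55/8, 38)
  seg 4: down by d6 = -38 → (55/8, 76)
  seg 5: up by d1 = 11 → (55/8, 87)
  seg 6: right by d2 = 14 → (167/8, 87)

d5 = 149/8
d6 = -38
d7 = 11/2
d8 = 42
d9 = 199
d10 = 51/2
endpoint = (167/8, 87)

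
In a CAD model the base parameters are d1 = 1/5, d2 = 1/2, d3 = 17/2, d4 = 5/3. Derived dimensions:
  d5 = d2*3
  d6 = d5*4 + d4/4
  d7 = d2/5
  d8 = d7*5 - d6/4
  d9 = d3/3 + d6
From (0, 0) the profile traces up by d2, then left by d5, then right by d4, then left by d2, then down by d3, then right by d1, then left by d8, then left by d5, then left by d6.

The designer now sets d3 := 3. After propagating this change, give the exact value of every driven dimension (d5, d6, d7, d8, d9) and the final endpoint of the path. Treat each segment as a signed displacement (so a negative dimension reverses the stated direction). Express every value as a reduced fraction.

d5 = 3/2
d6 = 77/12
d7 = 1/10
d8 = -53/48
d9 = 89/12
endpoint = (-1667/240, -5/2)

Apply edit: d3 := 3
  d5 = d2*3 = 3/2
  d6 = d5*4 + d4/4 = 77/12
  d7 = d2/5 = 1/10
  d8 = d7*5 - d6/4 = -53/48
  d9 = d3/3 + d6 = 89/12
Walk from origin (0, 0):
  seg 1: up by d2 = 1/2 → (0, 1/2)
  seg 2: left by d5 = 3/2 → (-3/2, 1/2)
  seg 3: right by d4 = 5/3 → (1/6, 1/2)
  seg 4: left by d2 = 1/2 → (-1/3, 1/2)
  seg 5: down by d3 = 3 → (-1/3, -5/2)
  seg 6: right by d1 = 1/5 → (-2/15, -5/2)
  seg 7: left by d8 = -53/48 → (233/240, -5/2)
  seg 8: left by d5 = 3/2 → (-127/240, -5/2)
  seg 9: left by d6 = 77/12 → (-1667/240, -5/2)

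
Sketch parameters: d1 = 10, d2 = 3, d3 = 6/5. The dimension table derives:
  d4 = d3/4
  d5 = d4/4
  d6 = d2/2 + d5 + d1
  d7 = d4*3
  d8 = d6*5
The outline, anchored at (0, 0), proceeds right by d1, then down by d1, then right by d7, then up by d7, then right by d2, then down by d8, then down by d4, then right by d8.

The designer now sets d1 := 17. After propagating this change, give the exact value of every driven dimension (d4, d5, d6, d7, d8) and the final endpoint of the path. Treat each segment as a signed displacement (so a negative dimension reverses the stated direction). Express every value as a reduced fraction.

Apply edit: d1 := 17
  d4 = d3/4 = 3/10
  d5 = d4/4 = 3/40
  d6 = d2/2 + d5 + d1 = 743/40
  d7 = d4*3 = 9/10
  d8 = d6*5 = 743/8
Walk from origin (0, 0):
  seg 1: right by d1 = 17 → (17, 0)
  seg 2: down by d1 = 17 → (17, -17)
  seg 3: right by d7 = 9/10 → (179/10, -17)
  seg 4: up by d7 = 9/10 → (179/10, -161/10)
  seg 5: right by d2 = 3 → (209/10, -161/10)
  seg 6: down by d8 = 743/8 → (209/10, -4359/40)
  seg 7: down by d4 = 3/10 → (209/10, -4371/40)
  seg 8: right by d8 = 743/8 → (4551/40, -4371/40)

d4 = 3/10
d5 = 3/40
d6 = 743/40
d7 = 9/10
d8 = 743/8
endpoint = (4551/40, -4371/40)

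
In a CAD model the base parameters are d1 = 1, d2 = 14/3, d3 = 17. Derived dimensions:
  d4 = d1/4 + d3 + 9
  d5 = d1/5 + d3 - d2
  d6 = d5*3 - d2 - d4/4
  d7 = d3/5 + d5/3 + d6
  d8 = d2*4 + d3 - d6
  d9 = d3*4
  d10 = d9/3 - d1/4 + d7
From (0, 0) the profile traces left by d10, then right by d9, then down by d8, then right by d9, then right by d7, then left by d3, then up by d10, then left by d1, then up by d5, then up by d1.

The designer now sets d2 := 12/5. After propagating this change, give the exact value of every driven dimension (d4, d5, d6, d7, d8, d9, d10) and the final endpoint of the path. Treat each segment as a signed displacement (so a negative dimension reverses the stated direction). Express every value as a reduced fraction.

Apply edit: d2 := 12/5
  d4 = d1/4 + d3 + 9 = 105/4
  d5 = d1/5 + d3 - d2 = 74/5
  d6 = d5*3 - d2 - d4/4 = 567/16
  d7 = d3/5 + d5/3 + d6 = 2101/48
  d8 = d2*4 + d3 - d6 = -707/80
  d9 = d3*4 = 68
  d10 = d9/3 - d1/4 + d7 = 1059/16
Walk from origin (0, 0):
  seg 1: left by d10 = 1059/16 → (-1059/16, 0)
  seg 2: right by d9 = 68 → (29/16, 0)
  seg 3: down by d8 = -707/80 → (29/16, 707/80)
  seg 4: right by d9 = 68 → (1117/16, 707/80)
  seg 5: right by d7 = 2101/48 → (1363/12, 707/80)
  seg 6: left by d3 = 17 → (1159/12, 707/80)
  seg 7: up by d10 = 1059/16 → (1159/12, 3001/40)
  seg 8: left by d1 = 1 → (1147/12, 3001/40)
  seg 9: up by d5 = 74/5 → (1147/12, 3593/40)
  seg 10: up by d1 = 1 → (1147/12, 3633/40)

d4 = 105/4
d5 = 74/5
d6 = 567/16
d7 = 2101/48
d8 = -707/80
d9 = 68
d10 = 1059/16
endpoint = (1147/12, 3633/40)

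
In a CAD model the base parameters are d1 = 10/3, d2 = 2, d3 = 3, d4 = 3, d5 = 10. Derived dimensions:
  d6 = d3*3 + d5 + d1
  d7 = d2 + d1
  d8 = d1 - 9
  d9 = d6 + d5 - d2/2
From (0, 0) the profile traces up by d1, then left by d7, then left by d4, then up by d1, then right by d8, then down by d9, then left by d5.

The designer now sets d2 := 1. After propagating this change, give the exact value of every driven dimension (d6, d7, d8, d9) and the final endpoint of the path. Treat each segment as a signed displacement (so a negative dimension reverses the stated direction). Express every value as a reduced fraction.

d6 = 67/3
d7 = 13/3
d8 = -17/3
d9 = 191/6
endpoint = (-23, -151/6)

Apply edit: d2 := 1
  d6 = d3*3 + d5 + d1 = 67/3
  d7 = d2 + d1 = 13/3
  d8 = d1 - 9 = -17/3
  d9 = d6 + d5 - d2/2 = 191/6
Walk from origin (0, 0):
  seg 1: up by d1 = 10/3 → (0, 10/3)
  seg 2: left by d7 = 13/3 → (-13/3, 10/3)
  seg 3: left by d4 = 3 → (-22/3, 10/3)
  seg 4: up by d1 = 10/3 → (-22/3, 20/3)
  seg 5: right by d8 = -17/3 → (-13, 20/3)
  seg 6: down by d9 = 191/6 → (-13, -151/6)
  seg 7: left by d5 = 10 → (-23, -151/6)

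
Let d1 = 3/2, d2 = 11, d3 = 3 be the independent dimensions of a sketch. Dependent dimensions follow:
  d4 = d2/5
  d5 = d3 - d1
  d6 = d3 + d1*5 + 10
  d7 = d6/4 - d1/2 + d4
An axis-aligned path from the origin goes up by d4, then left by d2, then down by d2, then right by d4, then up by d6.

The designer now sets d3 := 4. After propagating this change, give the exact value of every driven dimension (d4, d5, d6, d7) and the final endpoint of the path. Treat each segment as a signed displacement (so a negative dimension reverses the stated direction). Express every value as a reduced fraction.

d4 = 11/5
d5 = 5/2
d6 = 43/2
d7 = 273/40
endpoint = (-44/5, 127/10)

Apply edit: d3 := 4
  d4 = d2/5 = 11/5
  d5 = d3 - d1 = 5/2
  d6 = d3 + d1*5 + 10 = 43/2
  d7 = d6/4 - d1/2 + d4 = 273/40
Walk from origin (0, 0):
  seg 1: up by d4 = 11/5 → (0, 11/5)
  seg 2: left by d2 = 11 → (-11, 11/5)
  seg 3: down by d2 = 11 → (-11, -44/5)
  seg 4: right by d4 = 11/5 → (-44/5, -44/5)
  seg 5: up by d6 = 43/2 → (-44/5, 127/10)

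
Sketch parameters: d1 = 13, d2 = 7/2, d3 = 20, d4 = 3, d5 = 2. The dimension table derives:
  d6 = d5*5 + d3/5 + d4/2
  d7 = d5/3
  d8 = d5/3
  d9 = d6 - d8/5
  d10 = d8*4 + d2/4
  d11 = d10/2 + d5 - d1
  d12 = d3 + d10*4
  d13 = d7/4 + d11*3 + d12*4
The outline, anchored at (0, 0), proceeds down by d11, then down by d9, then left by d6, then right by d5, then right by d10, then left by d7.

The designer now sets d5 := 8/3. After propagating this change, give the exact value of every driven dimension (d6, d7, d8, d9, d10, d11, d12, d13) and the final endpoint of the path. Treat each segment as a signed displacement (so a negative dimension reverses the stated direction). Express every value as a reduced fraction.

d6 = 113/6
d7 = 8/9
d8 = 8/9
d9 = 1679/90
d10 = 319/72
d11 = -1169/144
d12 = 679/18
d13 = 18253/144
endpoint = (-101/8, -843/80)

Apply edit: d5 := 8/3
  d6 = d5*5 + d3/5 + d4/2 = 113/6
  d7 = d5/3 = 8/9
  d8 = d5/3 = 8/9
  d9 = d6 - d8/5 = 1679/90
  d10 = d8*4 + d2/4 = 319/72
  d11 = d10/2 + d5 - d1 = -1169/144
  d12 = d3 + d10*4 = 679/18
  d13 = d7/4 + d11*3 + d12*4 = 18253/144
Walk from origin (0, 0):
  seg 1: down by d11 = -1169/144 → (0, 1169/144)
  seg 2: down by d9 = 1679/90 → (0, -843/80)
  seg 3: left by d6 = 113/6 → (-113/6, -843/80)
  seg 4: right by d5 = 8/3 → (-97/6, -843/80)
  seg 5: right by d10 = 319/72 → (-845/72, -843/80)
  seg 6: left by d7 = 8/9 → (-101/8, -843/80)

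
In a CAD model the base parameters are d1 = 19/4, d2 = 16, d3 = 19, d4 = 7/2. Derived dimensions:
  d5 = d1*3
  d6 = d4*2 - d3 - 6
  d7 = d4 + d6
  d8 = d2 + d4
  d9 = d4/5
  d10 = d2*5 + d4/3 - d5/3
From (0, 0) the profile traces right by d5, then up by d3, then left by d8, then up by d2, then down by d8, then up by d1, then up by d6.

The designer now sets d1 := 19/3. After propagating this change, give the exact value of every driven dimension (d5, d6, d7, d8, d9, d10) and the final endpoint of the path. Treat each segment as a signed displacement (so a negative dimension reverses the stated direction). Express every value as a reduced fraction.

d5 = 19
d6 = -18
d7 = -29/2
d8 = 39/2
d9 = 7/10
d10 = 449/6
endpoint = (-1/2, 23/6)

Apply edit: d1 := 19/3
  d5 = d1*3 = 19
  d6 = d4*2 - d3 - 6 = -18
  d7 = d4 + d6 = -29/2
  d8 = d2 + d4 = 39/2
  d9 = d4/5 = 7/10
  d10 = d2*5 + d4/3 - d5/3 = 449/6
Walk from origin (0, 0):
  seg 1: right by d5 = 19 → (19, 0)
  seg 2: up by d3 = 19 → (19, 19)
  seg 3: left by d8 = 39/2 → (-1/2, 19)
  seg 4: up by d2 = 16 → (-1/2, 35)
  seg 5: down by d8 = 39/2 → (-1/2, 31/2)
  seg 6: up by d1 = 19/3 → (-1/2, 131/6)
  seg 7: up by d6 = -18 → (-1/2, 23/6)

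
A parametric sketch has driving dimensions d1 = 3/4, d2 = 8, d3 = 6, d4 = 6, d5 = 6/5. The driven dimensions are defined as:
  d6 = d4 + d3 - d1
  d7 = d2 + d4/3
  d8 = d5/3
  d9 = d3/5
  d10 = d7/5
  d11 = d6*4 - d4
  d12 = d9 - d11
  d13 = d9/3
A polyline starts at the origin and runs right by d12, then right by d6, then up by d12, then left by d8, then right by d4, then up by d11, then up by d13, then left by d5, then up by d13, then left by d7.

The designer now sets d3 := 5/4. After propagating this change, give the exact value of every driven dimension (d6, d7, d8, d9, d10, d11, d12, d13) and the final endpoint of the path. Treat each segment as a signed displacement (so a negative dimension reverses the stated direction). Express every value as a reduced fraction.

Apply edit: d3 := 5/4
  d6 = d4 + d3 - d1 = 13/2
  d7 = d2 + d4/3 = 10
  d8 = d5/3 = 2/5
  d9 = d3/5 = 1/4
  d10 = d7/5 = 2
  d11 = d6*4 - d4 = 20
  d12 = d9 - d11 = -79/4
  d13 = d9/3 = 1/12
Walk from origin (0, 0):
  seg 1: right by d12 = -79/4 → (-79/4, 0)
  seg 2: right by d6 = 13/2 → (-53/4, 0)
  seg 3: up by d12 = -79/4 → (-53/4, -79/4)
  seg 4: left by d8 = 2/5 → (-273/20, -79/4)
  seg 5: right by d4 = 6 → (-153/20, -79/4)
  seg 6: up by d11 = 20 → (-153/20, 1/4)
  seg 7: up by d13 = 1/12 → (-153/20, 1/3)
  seg 8: left by d5 = 6/5 → (-177/20, 1/3)
  seg 9: up by d13 = 1/12 → (-177/20, 5/12)
  seg 10: left by d7 = 10 → (-377/20, 5/12)

d6 = 13/2
d7 = 10
d8 = 2/5
d9 = 1/4
d10 = 2
d11 = 20
d12 = -79/4
d13 = 1/12
endpoint = (-377/20, 5/12)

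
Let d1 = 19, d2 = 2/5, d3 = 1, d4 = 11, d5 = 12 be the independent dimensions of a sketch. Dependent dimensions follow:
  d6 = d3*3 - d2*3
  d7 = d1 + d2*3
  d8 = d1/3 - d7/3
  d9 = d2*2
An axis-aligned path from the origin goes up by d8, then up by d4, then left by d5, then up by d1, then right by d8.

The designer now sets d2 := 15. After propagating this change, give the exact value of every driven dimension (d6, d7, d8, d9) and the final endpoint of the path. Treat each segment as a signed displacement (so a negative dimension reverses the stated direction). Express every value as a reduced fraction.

Apply edit: d2 := 15
  d6 = d3*3 - d2*3 = -42
  d7 = d1 + d2*3 = 64
  d8 = d1/3 - d7/3 = -15
  d9 = d2*2 = 30
Walk from origin (0, 0):
  seg 1: up by d8 = -15 → (0, -15)
  seg 2: up by d4 = 11 → (0, -4)
  seg 3: left by d5 = 12 → (-12, -4)
  seg 4: up by d1 = 19 → (-12, 15)
  seg 5: right by d8 = -15 → (-27, 15)

d6 = -42
d7 = 64
d8 = -15
d9 = 30
endpoint = (-27, 15)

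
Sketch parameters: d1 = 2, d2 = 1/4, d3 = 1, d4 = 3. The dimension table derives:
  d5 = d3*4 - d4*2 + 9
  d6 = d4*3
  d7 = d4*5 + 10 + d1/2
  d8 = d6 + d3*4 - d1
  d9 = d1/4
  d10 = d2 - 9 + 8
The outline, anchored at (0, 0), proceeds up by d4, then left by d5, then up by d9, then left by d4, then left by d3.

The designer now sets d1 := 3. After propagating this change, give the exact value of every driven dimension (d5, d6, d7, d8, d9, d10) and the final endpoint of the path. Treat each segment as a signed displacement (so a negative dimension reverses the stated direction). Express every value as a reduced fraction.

d5 = 7
d6 = 9
d7 = 53/2
d8 = 10
d9 = 3/4
d10 = -3/4
endpoint = (-11, 15/4)

Apply edit: d1 := 3
  d5 = d3*4 - d4*2 + 9 = 7
  d6 = d4*3 = 9
  d7 = d4*5 + 10 + d1/2 = 53/2
  d8 = d6 + d3*4 - d1 = 10
  d9 = d1/4 = 3/4
  d10 = d2 - 9 + 8 = -3/4
Walk from origin (0, 0):
  seg 1: up by d4 = 3 → (0, 3)
  seg 2: left by d5 = 7 → (-7, 3)
  seg 3: up by d9 = 3/4 → (-7, 15/4)
  seg 4: left by d4 = 3 → (-10, 15/4)
  seg 5: left by d3 = 1 → (-11, 15/4)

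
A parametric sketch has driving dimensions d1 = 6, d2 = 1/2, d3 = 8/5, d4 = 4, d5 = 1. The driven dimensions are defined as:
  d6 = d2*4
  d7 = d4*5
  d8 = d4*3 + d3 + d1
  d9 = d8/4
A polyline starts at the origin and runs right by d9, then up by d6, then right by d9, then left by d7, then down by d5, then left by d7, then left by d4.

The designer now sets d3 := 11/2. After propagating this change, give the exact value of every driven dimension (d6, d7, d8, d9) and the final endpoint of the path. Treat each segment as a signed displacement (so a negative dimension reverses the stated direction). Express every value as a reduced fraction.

Apply edit: d3 := 11/2
  d6 = d2*4 = 2
  d7 = d4*5 = 20
  d8 = d4*3 + d3 + d1 = 47/2
  d9 = d8/4 = 47/8
Walk from origin (0, 0):
  seg 1: right by d9 = 47/8 → (47/8, 0)
  seg 2: up by d6 = 2 → (47/8, 2)
  seg 3: right by d9 = 47/8 → (47/4, 2)
  seg 4: left by d7 = 20 → (-33/4, 2)
  seg 5: down by d5 = 1 → (-33/4, 1)
  seg 6: left by d7 = 20 → (-113/4, 1)
  seg 7: left by d4 = 4 → (-129/4, 1)

d6 = 2
d7 = 20
d8 = 47/2
d9 = 47/8
endpoint = (-129/4, 1)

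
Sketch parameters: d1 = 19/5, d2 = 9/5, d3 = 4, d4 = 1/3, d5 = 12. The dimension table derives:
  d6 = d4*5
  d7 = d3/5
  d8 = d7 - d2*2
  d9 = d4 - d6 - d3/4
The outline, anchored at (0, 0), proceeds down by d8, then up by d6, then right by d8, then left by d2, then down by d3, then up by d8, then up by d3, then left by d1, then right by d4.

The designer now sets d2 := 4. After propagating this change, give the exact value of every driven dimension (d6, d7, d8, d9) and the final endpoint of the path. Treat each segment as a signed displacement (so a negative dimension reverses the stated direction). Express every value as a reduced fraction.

Apply edit: d2 := 4
  d6 = d4*5 = 5/3
  d7 = d3/5 = 4/5
  d8 = d7 - d2*2 = -36/5
  d9 = d4 - d6 - d3/4 = -7/3
Walk from origin (0, 0):
  seg 1: down by d8 = -36/5 → (0, 36/5)
  seg 2: up by d6 = 5/3 → (0, 133/15)
  seg 3: right by d8 = -36/5 → (-36/5, 133/15)
  seg 4: left by d2 = 4 → (-56/5, 133/15)
  seg 5: down by d3 = 4 → (-56/5, 73/15)
  seg 6: up by d8 = -36/5 → (-56/5, -7/3)
  seg 7: up by d3 = 4 → (-56/5, 5/3)
  seg 8: left by d1 = 19/5 → (-15, 5/3)
  seg 9: right by d4 = 1/3 → (-44/3, 5/3)

d6 = 5/3
d7 = 4/5
d8 = -36/5
d9 = -7/3
endpoint = (-44/3, 5/3)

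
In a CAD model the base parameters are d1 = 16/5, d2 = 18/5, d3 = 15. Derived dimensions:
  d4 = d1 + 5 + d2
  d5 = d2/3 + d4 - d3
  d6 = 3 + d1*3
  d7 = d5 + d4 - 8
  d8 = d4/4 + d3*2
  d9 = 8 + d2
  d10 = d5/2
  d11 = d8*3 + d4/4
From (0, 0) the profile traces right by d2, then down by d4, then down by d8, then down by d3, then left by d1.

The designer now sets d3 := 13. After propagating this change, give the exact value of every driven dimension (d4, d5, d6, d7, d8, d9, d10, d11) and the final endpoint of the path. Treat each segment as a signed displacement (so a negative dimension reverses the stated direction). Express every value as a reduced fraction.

d4 = 59/5
d5 = 0
d6 = 63/5
d7 = 19/5
d8 = 579/20
d9 = 58/5
d10 = 0
d11 = 449/5
endpoint = (2/5, -215/4)

Apply edit: d3 := 13
  d4 = d1 + 5 + d2 = 59/5
  d5 = d2/3 + d4 - d3 = 0
  d6 = 3 + d1*3 = 63/5
  d7 = d5 + d4 - 8 = 19/5
  d8 = d4/4 + d3*2 = 579/20
  d9 = 8 + d2 = 58/5
  d10 = d5/2 = 0
  d11 = d8*3 + d4/4 = 449/5
Walk from origin (0, 0):
  seg 1: right by d2 = 18/5 → (18/5, 0)
  seg 2: down by d4 = 59/5 → (18/5, -59/5)
  seg 3: down by d8 = 579/20 → (18/5, -163/4)
  seg 4: down by d3 = 13 → (18/5, -215/4)
  seg 5: left by d1 = 16/5 → (2/5, -215/4)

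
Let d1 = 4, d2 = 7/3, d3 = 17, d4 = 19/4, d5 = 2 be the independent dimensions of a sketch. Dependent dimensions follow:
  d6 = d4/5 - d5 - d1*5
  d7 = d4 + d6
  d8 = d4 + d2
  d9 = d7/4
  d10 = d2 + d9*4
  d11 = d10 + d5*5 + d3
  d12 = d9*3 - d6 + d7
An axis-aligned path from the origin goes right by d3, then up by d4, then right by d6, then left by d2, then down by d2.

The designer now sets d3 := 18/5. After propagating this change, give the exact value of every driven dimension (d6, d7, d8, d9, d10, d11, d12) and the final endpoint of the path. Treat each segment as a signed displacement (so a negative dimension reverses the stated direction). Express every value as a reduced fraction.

Apply edit: d3 := 18/5
  d6 = d4/5 - d5 - d1*5 = -421/20
  d7 = d4 + d6 = -163/10
  d8 = d4 + d2 = 85/12
  d9 = d7/4 = -163/40
  d10 = d2 + d9*4 = -419/30
  d11 = d10 + d5*5 + d3 = -11/30
  d12 = d9*3 - d6 + d7 = -299/40
Walk from origin (0, 0):
  seg 1: right by d3 = 18/5 → (18/5, 0)
  seg 2: up by d4 = 19/4 → (18/5, 19/4)
  seg 3: right by d6 = -421/20 → (-349/20, 19/4)
  seg 4: left by d2 = 7/3 → (-1187/60, 19/4)
  seg 5: down by d2 = 7/3 → (-1187/60, 29/12)

d6 = -421/20
d7 = -163/10
d8 = 85/12
d9 = -163/40
d10 = -419/30
d11 = -11/30
d12 = -299/40
endpoint = (-1187/60, 29/12)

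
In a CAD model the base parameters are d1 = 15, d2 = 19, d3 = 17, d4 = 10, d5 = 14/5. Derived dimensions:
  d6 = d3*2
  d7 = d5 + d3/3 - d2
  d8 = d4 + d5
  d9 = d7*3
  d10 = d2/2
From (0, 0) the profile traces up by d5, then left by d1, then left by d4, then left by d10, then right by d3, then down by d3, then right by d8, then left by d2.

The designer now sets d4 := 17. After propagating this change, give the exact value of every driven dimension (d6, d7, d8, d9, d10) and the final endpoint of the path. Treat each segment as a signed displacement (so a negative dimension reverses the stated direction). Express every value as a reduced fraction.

Apply edit: d4 := 17
  d6 = d3*2 = 34
  d7 = d5 + d3/3 - d2 = -158/15
  d8 = d4 + d5 = 99/5
  d9 = d7*3 = -158/5
  d10 = d2/2 = 19/2
Walk from origin (0, 0):
  seg 1: up by d5 = 14/5 → (0, 14/5)
  seg 2: left by d1 = 15 → (-15, 14/5)
  seg 3: left by d4 = 17 → (-32, 14/5)
  seg 4: left by d10 = 19/2 → (-83/2, 14/5)
  seg 5: right by d3 = 17 → (-49/2, 14/5)
  seg 6: down by d3 = 17 → (-49/2, -71/5)
  seg 7: right by d8 = 99/5 → (-47/10, -71/5)
  seg 8: left by d2 = 19 → (-237/10, -71/5)

d6 = 34
d7 = -158/15
d8 = 99/5
d9 = -158/5
d10 = 19/2
endpoint = (-237/10, -71/5)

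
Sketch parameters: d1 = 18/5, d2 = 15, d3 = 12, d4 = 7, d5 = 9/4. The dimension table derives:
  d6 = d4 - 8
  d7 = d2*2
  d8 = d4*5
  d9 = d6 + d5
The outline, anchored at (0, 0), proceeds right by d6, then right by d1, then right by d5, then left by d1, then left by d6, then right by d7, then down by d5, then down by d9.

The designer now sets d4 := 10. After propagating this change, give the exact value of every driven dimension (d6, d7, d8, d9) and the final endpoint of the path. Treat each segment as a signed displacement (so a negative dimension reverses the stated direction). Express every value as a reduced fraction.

d6 = 2
d7 = 30
d8 = 50
d9 = 17/4
endpoint = (129/4, -13/2)

Apply edit: d4 := 10
  d6 = d4 - 8 = 2
  d7 = d2*2 = 30
  d8 = d4*5 = 50
  d9 = d6 + d5 = 17/4
Walk from origin (0, 0):
  seg 1: right by d6 = 2 → (2, 0)
  seg 2: right by d1 = 18/5 → (28/5, 0)
  seg 3: right by d5 = 9/4 → (157/20, 0)
  seg 4: left by d1 = 18/5 → (17/4, 0)
  seg 5: left by d6 = 2 → (9/4, 0)
  seg 6: right by d7 = 30 → (129/4, 0)
  seg 7: down by d5 = 9/4 → (129/4, -9/4)
  seg 8: down by d9 = 17/4 → (129/4, -13/2)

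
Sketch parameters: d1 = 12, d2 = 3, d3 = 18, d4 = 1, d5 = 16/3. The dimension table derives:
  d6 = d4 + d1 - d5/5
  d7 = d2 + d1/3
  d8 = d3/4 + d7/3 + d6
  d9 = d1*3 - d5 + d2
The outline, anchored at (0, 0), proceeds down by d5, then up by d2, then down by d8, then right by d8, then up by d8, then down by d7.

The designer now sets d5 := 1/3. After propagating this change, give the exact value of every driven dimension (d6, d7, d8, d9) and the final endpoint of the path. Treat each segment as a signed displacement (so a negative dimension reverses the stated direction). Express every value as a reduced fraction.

Apply edit: d5 := 1/3
  d6 = d4 + d1 - d5/5 = 194/15
  d7 = d2 + d1/3 = 7
  d8 = d3/4 + d7/3 + d6 = 593/30
  d9 = d1*3 - d5 + d2 = 116/3
Walk from origin (0, 0):
  seg 1: down by d5 = 1/3 → (0, -1/3)
  seg 2: up by d2 = 3 → (0, 8/3)
  seg 3: down by d8 = 593/30 → (0, -171/10)
  seg 4: right by d8 = 593/30 → (593/30, -171/10)
  seg 5: up by d8 = 593/30 → (593/30, 8/3)
  seg 6: down by d7 = 7 → (593/30, -13/3)

d6 = 194/15
d7 = 7
d8 = 593/30
d9 = 116/3
endpoint = (593/30, -13/3)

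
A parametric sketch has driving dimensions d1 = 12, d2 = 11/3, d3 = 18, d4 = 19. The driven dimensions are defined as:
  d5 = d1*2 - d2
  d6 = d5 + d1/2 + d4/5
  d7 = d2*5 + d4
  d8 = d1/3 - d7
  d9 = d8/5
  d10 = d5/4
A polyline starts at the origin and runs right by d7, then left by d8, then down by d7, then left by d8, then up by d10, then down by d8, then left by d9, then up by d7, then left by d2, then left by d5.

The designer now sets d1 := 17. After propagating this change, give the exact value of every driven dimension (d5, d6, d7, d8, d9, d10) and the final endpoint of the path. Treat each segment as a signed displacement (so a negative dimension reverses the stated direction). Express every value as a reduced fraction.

Apply edit: d1 := 17
  d5 = d1*2 - d2 = 91/3
  d6 = d5 + d1/2 + d4/5 = 1279/30
  d7 = d2*5 + d4 = 112/3
  d8 = d1/3 - d7 = -95/3
  d9 = d8/5 = -19/3
  d10 = d5/4 = 91/12
Walk from origin (0, 0):
  seg 1: right by d7 = 112/3 → (112/3, 0)
  seg 2: left by d8 = -95/3 → (69, 0)
  seg 3: down by d7 = 112/3 → (69, -112/3)
  seg 4: left by d8 = -95/3 → (302/3, -112/3)
  seg 5: up by d10 = 91/12 → (302/3, -119/4)
  seg 6: down by d8 = -95/3 → (302/3, 23/12)
  seg 7: left by d9 = -19/3 → (107, 23/12)
  seg 8: up by d7 = 112/3 → (107, 157/4)
  seg 9: left by d2 = 11/3 → (310/3, 157/4)
  seg 10: left by d5 = 91/3 → (73, 157/4)

d5 = 91/3
d6 = 1279/30
d7 = 112/3
d8 = -95/3
d9 = -19/3
d10 = 91/12
endpoint = (73, 157/4)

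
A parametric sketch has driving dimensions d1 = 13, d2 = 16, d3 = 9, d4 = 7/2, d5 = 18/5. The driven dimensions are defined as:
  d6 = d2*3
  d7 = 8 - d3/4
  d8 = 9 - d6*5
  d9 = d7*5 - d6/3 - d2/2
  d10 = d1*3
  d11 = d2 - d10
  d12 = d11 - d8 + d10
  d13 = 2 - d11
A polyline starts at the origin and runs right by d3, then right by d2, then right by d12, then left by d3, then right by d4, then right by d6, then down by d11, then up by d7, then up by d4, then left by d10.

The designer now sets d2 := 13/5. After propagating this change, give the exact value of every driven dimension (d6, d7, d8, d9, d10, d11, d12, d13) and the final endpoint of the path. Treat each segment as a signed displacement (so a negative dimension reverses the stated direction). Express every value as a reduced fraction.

Apply edit: d2 := 13/5
  d6 = d2*3 = 39/5
  d7 = 8 - d3/4 = 23/4
  d8 = 9 - d6*5 = -30
  d9 = d7*5 - d6/3 - d2/2 = 497/20
  d10 = d1*3 = 39
  d11 = d2 - d10 = -182/5
  d12 = d11 - d8 + d10 = 163/5
  d13 = 2 - d11 = 192/5
Walk from origin (0, 0):
  seg 1: right by d3 = 9 → (9, 0)
  seg 2: right by d2 = 13/5 → (58/5, 0)
  seg 3: right by d12 = 163/5 → (221/5, 0)
  seg 4: left by d3 = 9 → (176/5, 0)
  seg 5: right by d4 = 7/2 → (387/10, 0)
  seg 6: right by d6 = 39/5 → (93/2, 0)
  seg 7: down by d11 = -182/5 → (93/2, 182/5)
  seg 8: up by d7 = 23/4 → (93/2, 843/20)
  seg 9: up by d4 = 7/2 → (93/2, 913/20)
  seg 10: left by d10 = 39 → (15/2, 913/20)

d6 = 39/5
d7 = 23/4
d8 = -30
d9 = 497/20
d10 = 39
d11 = -182/5
d12 = 163/5
d13 = 192/5
endpoint = (15/2, 913/20)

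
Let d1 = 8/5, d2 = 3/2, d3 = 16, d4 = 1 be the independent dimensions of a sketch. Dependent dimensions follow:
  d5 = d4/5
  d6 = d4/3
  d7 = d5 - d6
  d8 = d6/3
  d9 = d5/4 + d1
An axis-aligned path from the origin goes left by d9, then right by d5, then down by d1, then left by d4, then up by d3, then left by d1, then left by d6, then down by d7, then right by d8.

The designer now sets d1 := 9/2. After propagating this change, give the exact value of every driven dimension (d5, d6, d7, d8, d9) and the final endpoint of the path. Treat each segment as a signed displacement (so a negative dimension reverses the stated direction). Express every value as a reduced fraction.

d5 = 1/5
d6 = 1/3
d7 = -2/15
d8 = 1/9
d9 = 91/20
endpoint = (-1813/180, 349/30)

Apply edit: d1 := 9/2
  d5 = d4/5 = 1/5
  d6 = d4/3 = 1/3
  d7 = d5 - d6 = -2/15
  d8 = d6/3 = 1/9
  d9 = d5/4 + d1 = 91/20
Walk from origin (0, 0):
  seg 1: left by d9 = 91/20 → (-91/20, 0)
  seg 2: right by d5 = 1/5 → (-87/20, 0)
  seg 3: down by d1 = 9/2 → (-87/20, -9/2)
  seg 4: left by d4 = 1 → (-107/20, -9/2)
  seg 5: up by d3 = 16 → (-107/20, 23/2)
  seg 6: left by d1 = 9/2 → (-197/20, 23/2)
  seg 7: left by d6 = 1/3 → (-611/60, 23/2)
  seg 8: down by d7 = -2/15 → (-611/60, 349/30)
  seg 9: right by d8 = 1/9 → (-1813/180, 349/30)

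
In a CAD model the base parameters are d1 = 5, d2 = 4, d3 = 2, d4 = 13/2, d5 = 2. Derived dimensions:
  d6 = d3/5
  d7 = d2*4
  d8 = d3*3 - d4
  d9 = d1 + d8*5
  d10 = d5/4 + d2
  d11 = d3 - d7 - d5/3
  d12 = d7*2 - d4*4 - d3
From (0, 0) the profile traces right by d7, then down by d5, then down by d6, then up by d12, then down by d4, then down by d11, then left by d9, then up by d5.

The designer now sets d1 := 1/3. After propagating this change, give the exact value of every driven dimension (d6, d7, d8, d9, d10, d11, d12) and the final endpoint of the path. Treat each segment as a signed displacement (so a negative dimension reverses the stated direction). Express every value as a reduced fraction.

Apply edit: d1 := 1/3
  d6 = d3/5 = 2/5
  d7 = d2*4 = 16
  d8 = d3*3 - d4 = -1/2
  d9 = d1 + d8*5 = -13/6
  d10 = d5/4 + d2 = 9/2
  d11 = d3 - d7 - d5/3 = -44/3
  d12 = d7*2 - d4*4 - d3 = 4
Walk from origin (0, 0):
  seg 1: right by d7 = 16 → (16, 0)
  seg 2: down by d5 = 2 → (16, -2)
  seg 3: down by d6 = 2/5 → (16, -12/5)
  seg 4: up by d12 = 4 → (16, 8/5)
  seg 5: down by d4 = 13/2 → (16, -49/10)
  seg 6: down by d11 = -44/3 → (16, 293/30)
  seg 7: left by d9 = -13/6 → (109/6, 293/30)
  seg 8: up by d5 = 2 → (109/6, 353/30)

d6 = 2/5
d7 = 16
d8 = -1/2
d9 = -13/6
d10 = 9/2
d11 = -44/3
d12 = 4
endpoint = (109/6, 353/30)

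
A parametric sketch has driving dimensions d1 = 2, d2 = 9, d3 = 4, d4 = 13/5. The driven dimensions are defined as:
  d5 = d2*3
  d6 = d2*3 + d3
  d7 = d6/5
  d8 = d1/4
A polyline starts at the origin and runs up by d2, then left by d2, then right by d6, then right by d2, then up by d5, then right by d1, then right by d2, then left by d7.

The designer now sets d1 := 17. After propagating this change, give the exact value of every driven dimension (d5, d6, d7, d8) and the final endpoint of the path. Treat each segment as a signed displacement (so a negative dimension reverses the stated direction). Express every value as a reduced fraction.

d5 = 27
d6 = 31
d7 = 31/5
d8 = 17/4
endpoint = (254/5, 36)

Apply edit: d1 := 17
  d5 = d2*3 = 27
  d6 = d2*3 + d3 = 31
  d7 = d6/5 = 31/5
  d8 = d1/4 = 17/4
Walk from origin (0, 0):
  seg 1: up by d2 = 9 → (0, 9)
  seg 2: left by d2 = 9 → (-9, 9)
  seg 3: right by d6 = 31 → (22, 9)
  seg 4: right by d2 = 9 → (31, 9)
  seg 5: up by d5 = 27 → (31, 36)
  seg 6: right by d1 = 17 → (48, 36)
  seg 7: right by d2 = 9 → (57, 36)
  seg 8: left by d7 = 31/5 → (254/5, 36)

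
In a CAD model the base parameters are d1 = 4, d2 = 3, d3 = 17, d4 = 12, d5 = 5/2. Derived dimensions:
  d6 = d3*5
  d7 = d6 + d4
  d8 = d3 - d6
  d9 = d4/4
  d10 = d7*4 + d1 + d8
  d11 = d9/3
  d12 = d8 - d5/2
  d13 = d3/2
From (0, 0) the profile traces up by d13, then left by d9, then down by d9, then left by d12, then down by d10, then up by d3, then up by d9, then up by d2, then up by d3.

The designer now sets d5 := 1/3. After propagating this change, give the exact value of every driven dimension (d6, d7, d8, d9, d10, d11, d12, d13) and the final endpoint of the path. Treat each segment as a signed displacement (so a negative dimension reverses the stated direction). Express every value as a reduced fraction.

Apply edit: d5 := 1/3
  d6 = d3*5 = 85
  d7 = d6 + d4 = 97
  d8 = d3 - d6 = -68
  d9 = d4/4 = 3
  d10 = d7*4 + d1 + d8 = 324
  d11 = d9/3 = 1
  d12 = d8 - d5/2 = -409/6
  d13 = d3/2 = 17/2
Walk from origin (0, 0):
  seg 1: up by d13 = 17/2 → (0, 17/2)
  seg 2: left by d9 = 3 → (-3, 17/2)
  seg 3: down by d9 = 3 → (-3, 11/2)
  seg 4: left by d12 = -409/6 → (391/6, 11/2)
  seg 5: down by d10 = 324 → (391/6, -637/2)
  seg 6: up by d3 = 17 → (391/6, -603/2)
  seg 7: up by d9 = 3 → (391/6, -597/2)
  seg 8: up by d2 = 3 → (391/6, -591/2)
  seg 9: up by d3 = 17 → (391/6, -557/2)

d6 = 85
d7 = 97
d8 = -68
d9 = 3
d10 = 324
d11 = 1
d12 = -409/6
d13 = 17/2
endpoint = (391/6, -557/2)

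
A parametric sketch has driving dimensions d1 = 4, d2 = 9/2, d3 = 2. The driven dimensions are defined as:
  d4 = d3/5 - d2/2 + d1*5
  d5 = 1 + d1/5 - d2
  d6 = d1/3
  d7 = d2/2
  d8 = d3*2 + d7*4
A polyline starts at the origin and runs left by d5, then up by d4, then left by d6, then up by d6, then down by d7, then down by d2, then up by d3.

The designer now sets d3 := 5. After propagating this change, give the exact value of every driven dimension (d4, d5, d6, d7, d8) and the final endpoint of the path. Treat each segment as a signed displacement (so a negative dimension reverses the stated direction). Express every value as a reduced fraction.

Apply edit: d3 := 5
  d4 = d3/5 - d2/2 + d1*5 = 75/4
  d5 = 1 + d1/5 - d2 = -27/10
  d6 = d1/3 = 4/3
  d7 = d2/2 = 9/4
  d8 = d3*2 + d7*4 = 19
Walk from origin (0, 0):
  seg 1: left by d5 = -27/10 → (27/10, 0)
  seg 2: up by d4 = 75/4 → (27/10, 75/4)
  seg 3: left by d6 = 4/3 → (41/30, 75/4)
  seg 4: up by d6 = 4/3 → (41/30, 241/12)
  seg 5: down by d7 = 9/4 → (41/30, 107/6)
  seg 6: down by d2 = 9/2 → (41/30, 40/3)
  seg 7: up by d3 = 5 → (41/30, 55/3)

d4 = 75/4
d5 = -27/10
d6 = 4/3
d7 = 9/4
d8 = 19
endpoint = (41/30, 55/3)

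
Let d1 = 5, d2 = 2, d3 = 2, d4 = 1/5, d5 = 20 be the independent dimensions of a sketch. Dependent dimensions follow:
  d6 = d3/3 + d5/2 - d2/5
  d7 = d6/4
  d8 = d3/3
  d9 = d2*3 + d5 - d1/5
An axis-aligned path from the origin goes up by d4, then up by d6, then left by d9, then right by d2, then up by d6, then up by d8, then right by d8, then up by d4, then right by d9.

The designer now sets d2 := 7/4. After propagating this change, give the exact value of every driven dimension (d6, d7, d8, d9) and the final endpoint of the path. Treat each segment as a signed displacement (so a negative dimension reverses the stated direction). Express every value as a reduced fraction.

Apply edit: d2 := 7/4
  d6 = d3/3 + d5/2 - d2/5 = 619/60
  d7 = d6/4 = 619/240
  d8 = d3/3 = 2/3
  d9 = d2*3 + d5 - d1/5 = 97/4
Walk from origin (0, 0):
  seg 1: up by d4 = 1/5 → (0, 1/5)
  seg 2: up by d6 = 619/60 → (0, 631/60)
  seg 3: left by d9 = 97/4 → (-97/4, 631/60)
  seg 4: right by d2 = 7/4 → (-45/2, 631/60)
  seg 5: up by d6 = 619/60 → (-45/2, 125/6)
  seg 6: up by d8 = 2/3 → (-45/2, 43/2)
  seg 7: right by d8 = 2/3 → (-131/6, 43/2)
  seg 8: up by d4 = 1/5 → (-131/6, 217/10)
  seg 9: right by d9 = 97/4 → (29/12, 217/10)

d6 = 619/60
d7 = 619/240
d8 = 2/3
d9 = 97/4
endpoint = (29/12, 217/10)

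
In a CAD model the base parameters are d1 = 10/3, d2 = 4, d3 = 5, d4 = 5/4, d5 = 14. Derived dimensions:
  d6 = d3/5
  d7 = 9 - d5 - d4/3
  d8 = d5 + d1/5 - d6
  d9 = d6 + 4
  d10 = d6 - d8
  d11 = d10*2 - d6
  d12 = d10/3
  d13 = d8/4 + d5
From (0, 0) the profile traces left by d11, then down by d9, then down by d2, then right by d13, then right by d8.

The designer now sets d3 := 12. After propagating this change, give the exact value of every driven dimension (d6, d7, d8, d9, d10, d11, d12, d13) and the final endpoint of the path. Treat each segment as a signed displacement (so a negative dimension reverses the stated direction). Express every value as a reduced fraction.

d6 = 12/5
d7 = -65/12
d8 = 184/15
d9 = 32/5
d10 = -148/15
d11 = -332/15
d12 = -148/45
d13 = 256/15
endpoint = (772/15, -52/5)

Apply edit: d3 := 12
  d6 = d3/5 = 12/5
  d7 = 9 - d5 - d4/3 = -65/12
  d8 = d5 + d1/5 - d6 = 184/15
  d9 = d6 + 4 = 32/5
  d10 = d6 - d8 = -148/15
  d11 = d10*2 - d6 = -332/15
  d12 = d10/3 = -148/45
  d13 = d8/4 + d5 = 256/15
Walk from origin (0, 0):
  seg 1: left by d11 = -332/15 → (332/15, 0)
  seg 2: down by d9 = 32/5 → (332/15, -32/5)
  seg 3: down by d2 = 4 → (332/15, -52/5)
  seg 4: right by d13 = 256/15 → (196/5, -52/5)
  seg 5: right by d8 = 184/15 → (772/15, -52/5)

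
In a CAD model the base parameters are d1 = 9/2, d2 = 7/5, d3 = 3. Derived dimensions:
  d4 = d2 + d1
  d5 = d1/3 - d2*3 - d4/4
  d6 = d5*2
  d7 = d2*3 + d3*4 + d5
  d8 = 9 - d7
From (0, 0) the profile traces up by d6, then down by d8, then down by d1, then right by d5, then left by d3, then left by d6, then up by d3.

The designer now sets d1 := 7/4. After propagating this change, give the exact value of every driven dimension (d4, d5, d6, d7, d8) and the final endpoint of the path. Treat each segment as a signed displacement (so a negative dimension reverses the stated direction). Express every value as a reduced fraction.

d4 = 63/20
d5 = -1057/240
d6 = -1057/120
d7 = 2831/240
d8 = -671/240
endpoint = (337/240, -381/80)

Apply edit: d1 := 7/4
  d4 = d2 + d1 = 63/20
  d5 = d1/3 - d2*3 - d4/4 = -1057/240
  d6 = d5*2 = -1057/120
  d7 = d2*3 + d3*4 + d5 = 2831/240
  d8 = 9 - d7 = -671/240
Walk from origin (0, 0):
  seg 1: up by d6 = -1057/120 → (0, -1057/120)
  seg 2: down by d8 = -671/240 → (0, -481/80)
  seg 3: down by d1 = 7/4 → (0, -621/80)
  seg 4: right by d5 = -1057/240 → (-1057/240, -621/80)
  seg 5: left by d3 = 3 → (-1777/240, -621/80)
  seg 6: left by d6 = -1057/120 → (337/240, -621/80)
  seg 7: up by d3 = 3 → (337/240, -381/80)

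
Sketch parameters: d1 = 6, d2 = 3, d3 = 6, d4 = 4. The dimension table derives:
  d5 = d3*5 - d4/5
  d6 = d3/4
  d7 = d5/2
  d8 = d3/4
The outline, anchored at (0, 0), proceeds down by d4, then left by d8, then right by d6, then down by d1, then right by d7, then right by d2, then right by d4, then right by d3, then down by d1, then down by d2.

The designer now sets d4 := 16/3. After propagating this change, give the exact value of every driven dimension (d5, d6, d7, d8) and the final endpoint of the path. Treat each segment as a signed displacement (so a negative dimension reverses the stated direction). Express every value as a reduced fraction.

Apply edit: d4 := 16/3
  d5 = d3*5 - d4/5 = 434/15
  d6 = d3/4 = 3/2
  d7 = d5/2 = 217/15
  d8 = d3/4 = 3/2
Walk from origin (0, 0):
  seg 1: down by d4 = 16/3 → (0, -16/3)
  seg 2: left by d8 = 3/2 → (-3/2, -16/3)
  seg 3: right by d6 = 3/2 → (0, -16/3)
  seg 4: down by d1 = 6 → (0, -34/3)
  seg 5: right by d7 = 217/15 → (217/15, -34/3)
  seg 6: right by d2 = 3 → (262/15, -34/3)
  seg 7: right by d4 = 16/3 → (114/5, -34/3)
  seg 8: right by d3 = 6 → (144/5, -34/3)
  seg 9: down by d1 = 6 → (144/5, -52/3)
  seg 10: down by d2 = 3 → (144/5, -61/3)

d5 = 434/15
d6 = 3/2
d7 = 217/15
d8 = 3/2
endpoint = (144/5, -61/3)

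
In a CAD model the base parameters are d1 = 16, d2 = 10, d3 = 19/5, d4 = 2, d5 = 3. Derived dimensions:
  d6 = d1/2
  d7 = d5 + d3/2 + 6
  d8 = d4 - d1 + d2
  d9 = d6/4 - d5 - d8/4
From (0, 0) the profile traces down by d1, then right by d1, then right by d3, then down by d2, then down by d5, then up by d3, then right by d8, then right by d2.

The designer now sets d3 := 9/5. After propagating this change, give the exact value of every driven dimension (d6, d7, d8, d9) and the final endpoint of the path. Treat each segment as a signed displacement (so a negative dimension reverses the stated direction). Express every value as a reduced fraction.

d6 = 8
d7 = 99/10
d8 = -4
d9 = 0
endpoint = (119/5, -136/5)

Apply edit: d3 := 9/5
  d6 = d1/2 = 8
  d7 = d5 + d3/2 + 6 = 99/10
  d8 = d4 - d1 + d2 = -4
  d9 = d6/4 - d5 - d8/4 = 0
Walk from origin (0, 0):
  seg 1: down by d1 = 16 → (0, -16)
  seg 2: right by d1 = 16 → (16, -16)
  seg 3: right by d3 = 9/5 → (89/5, -16)
  seg 4: down by d2 = 10 → (89/5, -26)
  seg 5: down by d5 = 3 → (89/5, -29)
  seg 6: up by d3 = 9/5 → (89/5, -136/5)
  seg 7: right by d8 = -4 → (69/5, -136/5)
  seg 8: right by d2 = 10 → (119/5, -136/5)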